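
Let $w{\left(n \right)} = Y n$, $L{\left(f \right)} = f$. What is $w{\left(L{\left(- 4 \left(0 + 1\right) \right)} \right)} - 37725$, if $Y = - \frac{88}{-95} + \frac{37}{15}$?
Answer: $- \frac{10755493}{285} \approx -37739.0$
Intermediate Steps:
$Y = \frac{967}{285}$ ($Y = \left(-88\right) \left(- \frac{1}{95}\right) + 37 \cdot \frac{1}{15} = \frac{88}{95} + \frac{37}{15} = \frac{967}{285} \approx 3.393$)
$w{\left(n \right)} = \frac{967 n}{285}$
$w{\left(L{\left(- 4 \left(0 + 1\right) \right)} \right)} - 37725 = \frac{967 \left(- 4 \left(0 + 1\right)\right)}{285} - 37725 = \frac{967 \left(\left(-4\right) 1\right)}{285} - 37725 = \frac{967}{285} \left(-4\right) - 37725 = - \frac{3868}{285} - 37725 = - \frac{10755493}{285}$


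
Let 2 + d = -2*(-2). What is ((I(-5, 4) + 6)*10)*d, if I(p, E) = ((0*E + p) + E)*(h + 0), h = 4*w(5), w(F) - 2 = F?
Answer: -440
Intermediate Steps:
w(F) = 2 + F
d = 2 (d = -2 - 2*(-2) = -2 + 4 = 2)
h = 28 (h = 4*(2 + 5) = 4*7 = 28)
I(p, E) = 28*E + 28*p (I(p, E) = ((0*E + p) + E)*(28 + 0) = ((0 + p) + E)*28 = (p + E)*28 = (E + p)*28 = 28*E + 28*p)
((I(-5, 4) + 6)*10)*d = (((28*4 + 28*(-5)) + 6)*10)*2 = (((112 - 140) + 6)*10)*2 = ((-28 + 6)*10)*2 = -22*10*2 = -220*2 = -440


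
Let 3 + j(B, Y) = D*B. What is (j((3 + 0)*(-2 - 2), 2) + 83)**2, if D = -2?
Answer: 10816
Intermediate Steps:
j(B, Y) = -3 - 2*B
(j((3 + 0)*(-2 - 2), 2) + 83)**2 = ((-3 - 2*(3 + 0)*(-2 - 2)) + 83)**2 = ((-3 - 6*(-4)) + 83)**2 = ((-3 - 2*(-12)) + 83)**2 = ((-3 + 24) + 83)**2 = (21 + 83)**2 = 104**2 = 10816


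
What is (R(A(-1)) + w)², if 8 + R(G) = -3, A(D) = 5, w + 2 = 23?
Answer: 100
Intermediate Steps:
w = 21 (w = -2 + 23 = 21)
R(G) = -11 (R(G) = -8 - 3 = -11)
(R(A(-1)) + w)² = (-11 + 21)² = 10² = 100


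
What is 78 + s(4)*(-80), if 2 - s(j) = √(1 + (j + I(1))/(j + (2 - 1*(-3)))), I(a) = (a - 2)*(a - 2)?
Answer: -82 + 80*√14/3 ≈ 17.778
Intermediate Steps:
I(a) = (-2 + a)² (I(a) = (-2 + a)*(-2 + a) = (-2 + a)²)
s(j) = 2 - √(1 + (1 + j)/(5 + j)) (s(j) = 2 - √(1 + (j + (-2 + 1)²)/(j + (2 - 1*(-3)))) = 2 - √(1 + (j + (-1)²)/(j + (2 + 3))) = 2 - √(1 + (j + 1)/(j + 5)) = 2 - √(1 + (1 + j)/(5 + j)))
78 + s(4)*(-80) = 78 + (2 - √2*√((3 + 4)/(5 + 4)))*(-80) = 78 + (2 - √2*√(7/9))*(-80) = 78 + (2 - √2*√7/3)*(-80) = 78 + (2 - √14/3)*(-80) = 78 + (-160 + 80*√14/3) = -82 + 80*√14/3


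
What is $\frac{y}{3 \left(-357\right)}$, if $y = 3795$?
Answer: $- \frac{1265}{357} \approx -3.5434$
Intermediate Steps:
$\frac{y}{3 \left(-357\right)} = \frac{3795}{3 \left(-357\right)} = \frac{3795}{-1071} = 3795 \left(- \frac{1}{1071}\right) = - \frac{1265}{357}$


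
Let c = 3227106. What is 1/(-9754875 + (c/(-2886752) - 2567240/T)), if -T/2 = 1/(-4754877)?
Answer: -1443376/8809594853984633793 ≈ -1.6384e-13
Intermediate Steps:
T = 2/4754877 (T = -2/(-4754877) = -2*(-1/4754877) = 2/4754877 ≈ 4.2062e-7)
1/(-9754875 + (c/(-2886752) - 2567240/T)) = 1/(-9754875 + (3227106/(-2886752) - 2567240/2/4754877)) = 1/(-9754875 + (3227106*(-1/2886752) - 2567240*4754877/2)) = 1/(-9754875 + (-1613553/1443376 - 6103455214740)) = 1/(-9754875 - 8809580774032175793/1443376) = 1/(-8809594853984633793/1443376) = -1443376/8809594853984633793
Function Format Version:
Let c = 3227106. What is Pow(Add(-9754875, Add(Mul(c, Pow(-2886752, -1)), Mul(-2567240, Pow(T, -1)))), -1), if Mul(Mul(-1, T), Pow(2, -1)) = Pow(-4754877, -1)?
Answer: Rational(-1443376, 8809594853984633793) ≈ -1.6384e-13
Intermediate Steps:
T = Rational(2, 4754877) (T = Mul(-2, Pow(-4754877, -1)) = Mul(-2, Rational(-1, 4754877)) = Rational(2, 4754877) ≈ 4.2062e-7)
Pow(Add(-9754875, Add(Mul(c, Pow(-2886752, -1)), Mul(-2567240, Pow(T, -1)))), -1) = Pow(Add(-9754875, Add(Mul(3227106, Pow(-2886752, -1)), Mul(-2567240, Pow(Rational(2, 4754877), -1)))), -1) = Pow(Add(-9754875, Add(Mul(3227106, Rational(-1, 2886752)), Mul(-2567240, Rational(4754877, 2)))), -1) = Pow(Add(-9754875, Add(Rational(-1613553, 1443376), -6103455214740)), -1) = Pow(Add(-9754875, Rational(-8809580774032175793, 1443376)), -1) = Pow(Rational(-8809594853984633793, 1443376), -1) = Rational(-1443376, 8809594853984633793)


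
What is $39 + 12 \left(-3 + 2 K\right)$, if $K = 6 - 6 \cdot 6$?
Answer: $-717$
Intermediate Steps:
$K = -30$ ($K = 6 - 36 = -30$)
$39 + 12 \left(-3 + 2 K\right) = 39 + 12 \left(-3 + 2 \left(-30\right)\right) = 39 + 12 \left(-3 - 60\right) = 39 + 12 \left(-63\right) = 39 - 756 = -717$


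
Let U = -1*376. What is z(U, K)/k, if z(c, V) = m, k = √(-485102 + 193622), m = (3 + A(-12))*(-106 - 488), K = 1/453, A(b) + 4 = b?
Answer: -1287*I*√72870/24290 ≈ -14.303*I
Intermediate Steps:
A(b) = -4 + b
U = -376
K = 1/453 ≈ 0.0022075
m = 7722 (m = (3 + (-4 - 12))*(-106 - 488) = (3 - 16)*(-594) = -13*(-594) = 7722)
k = 2*I*√72870 (k = √(-291480) = 2*I*√72870 ≈ 539.89*I)
z(c, V) = 7722
z(U, K)/k = 7722/((2*I*√72870)) = 7722*(-I*√72870/145740) = -1287*I*√72870/24290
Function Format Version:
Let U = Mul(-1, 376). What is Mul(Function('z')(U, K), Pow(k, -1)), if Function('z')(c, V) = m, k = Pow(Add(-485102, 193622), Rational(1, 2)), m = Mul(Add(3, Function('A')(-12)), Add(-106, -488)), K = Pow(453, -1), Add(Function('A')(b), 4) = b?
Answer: Mul(Rational(-1287, 24290), I, Pow(72870, Rational(1, 2))) ≈ Mul(-14.303, I)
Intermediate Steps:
Function('A')(b) = Add(-4, b)
U = -376
K = Rational(1, 453) ≈ 0.0022075
m = 7722 (m = Mul(Add(3, Add(-4, -12)), Add(-106, -488)) = Mul(Add(3, -16), -594) = Mul(-13, -594) = 7722)
k = Mul(2, I, Pow(72870, Rational(1, 2))) (k = Pow(-291480, Rational(1, 2)) = Mul(2, I, Pow(72870, Rational(1, 2))) ≈ Mul(539.89, I))
Function('z')(c, V) = 7722
Mul(Function('z')(U, K), Pow(k, -1)) = Mul(7722, Pow(Mul(2, I, Pow(72870, Rational(1, 2))), -1)) = Mul(7722, Mul(Rational(-1, 145740), I, Pow(72870, Rational(1, 2)))) = Mul(Rational(-1287, 24290), I, Pow(72870, Rational(1, 2)))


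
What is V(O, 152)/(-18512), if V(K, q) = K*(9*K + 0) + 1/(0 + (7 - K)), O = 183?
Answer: -53046575/3258112 ≈ -16.281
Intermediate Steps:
V(K, q) = 1/(7 - K) + 9*K**2 (V(K, q) = K*(9*K) + 1/(7 - K) = 9*K**2 + 1/(7 - K) = 1/(7 - K) + 9*K**2)
V(O, 152)/(-18512) = ((-1 - 63*183**2 + 9*183**3)/(-7 + 183))/(-18512) = ((-1 - 63*33489 + 9*6128487)/176)*(-1/18512) = ((-1 - 2109807 + 55156383)/176)*(-1/18512) = ((1/176)*53046575)*(-1/18512) = (53046575/176)*(-1/18512) = -53046575/3258112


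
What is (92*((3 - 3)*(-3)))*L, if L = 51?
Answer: 0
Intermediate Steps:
(92*((3 - 3)*(-3)))*L = (92*((3 - 3)*(-3)))*51 = (92*(0*(-3)))*51 = (92*0)*51 = 0*51 = 0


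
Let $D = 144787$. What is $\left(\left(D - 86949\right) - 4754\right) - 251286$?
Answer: $-198202$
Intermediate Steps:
$\left(\left(D - 86949\right) - 4754\right) - 251286 = \left(\left(144787 - 86949\right) - 4754\right) - 251286 = \left(57838 - 4754\right) - 251286 = 53084 - 251286 = -198202$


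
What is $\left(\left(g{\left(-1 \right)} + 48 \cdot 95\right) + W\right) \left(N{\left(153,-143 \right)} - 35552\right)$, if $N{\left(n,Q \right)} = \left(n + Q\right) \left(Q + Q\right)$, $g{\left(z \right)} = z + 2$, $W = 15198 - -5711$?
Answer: $-978353640$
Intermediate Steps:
$W = 20909$ ($W = 15198 + 5711 = 20909$)
$g{\left(z \right)} = 2 + z$
$N{\left(n,Q \right)} = 2 Q \left(Q + n\right)$ ($N{\left(n,Q \right)} = \left(Q + n\right) 2 Q = 2 Q \left(Q + n\right)$)
$\left(\left(g{\left(-1 \right)} + 48 \cdot 95\right) + W\right) \left(N{\left(153,-143 \right)} - 35552\right) = \left(\left(\left(2 - 1\right) + 48 \cdot 95\right) + 20909\right) \left(2 \left(-143\right) \left(-143 + 153\right) - 35552\right) = \left(\left(1 + 4560\right) + 20909\right) \left(2 \left(-143\right) 10 - 35552\right) = \left(4561 + 20909\right) \left(-2860 - 35552\right) = 25470 \left(-38412\right) = -978353640$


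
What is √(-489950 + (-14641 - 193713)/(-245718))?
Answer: I*√821717342879323/40953 ≈ 699.96*I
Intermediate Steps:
√(-489950 + (-14641 - 193713)/(-245718)) = √(-489950 - 208354*(-1/245718)) = √(-489950 + 104177/122859) = √(-60194662873/122859) = I*√821717342879323/40953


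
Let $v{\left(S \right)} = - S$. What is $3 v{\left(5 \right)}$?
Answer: $-15$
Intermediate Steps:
$3 v{\left(5 \right)} = 3 \left(\left(-1\right) 5\right) = 3 \left(-5\right) = -15$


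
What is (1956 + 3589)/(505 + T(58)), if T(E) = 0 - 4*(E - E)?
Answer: 1109/101 ≈ 10.980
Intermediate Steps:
T(E) = 0 (T(E) = 0 - 4*0 = 0 + 0 = 0)
(1956 + 3589)/(505 + T(58)) = (1956 + 3589)/(505 + 0) = 5545/505 = 5545*(1/505) = 1109/101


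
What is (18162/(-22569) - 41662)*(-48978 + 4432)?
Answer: 13962020706880/7523 ≈ 1.8559e+9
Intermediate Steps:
(18162/(-22569) - 41662)*(-48978 + 4432) = (18162*(-1/22569) - 41662)*(-44546) = (-6054/7523 - 41662)*(-44546) = -313429280/7523*(-44546) = 13962020706880/7523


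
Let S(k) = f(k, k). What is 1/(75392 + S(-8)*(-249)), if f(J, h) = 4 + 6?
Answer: 1/72902 ≈ 1.3717e-5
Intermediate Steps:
f(J, h) = 10
S(k) = 10
1/(75392 + S(-8)*(-249)) = 1/(75392 + 10*(-249)) = 1/(75392 - 2490) = 1/72902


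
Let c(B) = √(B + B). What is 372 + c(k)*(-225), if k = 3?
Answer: 372 - 225*√6 ≈ -179.14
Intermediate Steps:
c(B) = √2*√B (c(B) = √(2*B) = √2*√B)
372 + c(k)*(-225) = 372 + (√2*√3)*(-225) = 372 + √6*(-225) = 372 - 225*√6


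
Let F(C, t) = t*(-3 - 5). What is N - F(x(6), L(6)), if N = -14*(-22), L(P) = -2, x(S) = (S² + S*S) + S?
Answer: 292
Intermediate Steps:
x(S) = S + 2*S² (x(S) = (S² + S²) + S = 2*S² + S = S + 2*S²)
N = 308
F(C, t) = -8*t (F(C, t) = t*(-8) = -8*t)
N - F(x(6), L(6)) = 308 - (-8)*(-2) = 308 - 1*16 = 308 - 16 = 292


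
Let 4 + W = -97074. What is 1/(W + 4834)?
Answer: -1/92244 ≈ -1.0841e-5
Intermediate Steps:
W = -97078 (W = -4 - 97074 = -97078)
1/(W + 4834) = 1/(-97078 + 4834) = 1/(-92244) = -1/92244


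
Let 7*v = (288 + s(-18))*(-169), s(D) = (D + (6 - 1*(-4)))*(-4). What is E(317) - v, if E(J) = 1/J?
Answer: 17143367/2219 ≈ 7725.7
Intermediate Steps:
s(D) = -40 - 4*D (s(D) = (D + (6 + 4))*(-4) = (D + 10)*(-4) = (10 + D)*(-4) = -40 - 4*D)
v = -54080/7 (v = ((288 + (-40 - 4*(-18)))*(-169))/7 = ((288 + (-40 + 72))*(-169))/7 = ((288 + 32)*(-169))/7 = (320*(-169))/7 = (1/7)*(-54080) = -54080/7 ≈ -7725.7)
E(317) - v = 1/317 - 1*(-54080/7) = 1/317 + 54080/7 = 17143367/2219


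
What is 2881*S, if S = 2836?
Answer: 8170516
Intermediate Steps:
2881*S = 2881*2836 = 8170516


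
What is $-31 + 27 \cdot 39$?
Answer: $1022$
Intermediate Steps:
$-31 + 27 \cdot 39 = -31 + 1053 = 1022$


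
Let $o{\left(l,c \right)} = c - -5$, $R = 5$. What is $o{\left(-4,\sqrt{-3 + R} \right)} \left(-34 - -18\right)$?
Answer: $-80 - 16 \sqrt{2} \approx -102.63$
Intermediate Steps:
$o{\left(l,c \right)} = 5 + c$ ($o{\left(l,c \right)} = c + 5 = 5 + c$)
$o{\left(-4,\sqrt{-3 + R} \right)} \left(-34 - -18\right) = \left(5 + \sqrt{-3 + 5}\right) \left(-34 - -18\right) = \left(5 + \sqrt{2}\right) \left(-34 + 18\right) = \left(5 + \sqrt{2}\right) \left(-16\right) = -80 - 16 \sqrt{2}$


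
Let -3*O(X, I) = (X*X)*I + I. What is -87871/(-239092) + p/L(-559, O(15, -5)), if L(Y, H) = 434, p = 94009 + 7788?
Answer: 1741213167/7411852 ≈ 234.92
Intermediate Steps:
p = 101797
O(X, I) = -I/3 - I*X**2/3 (O(X, I) = -((X*X)*I + I)/3 = -(X**2*I + I)/3 = -(I*X**2 + I)/3 = -(I + I*X**2)/3 = -I/3 - I*X**2/3)
-87871/(-239092) + p/L(-559, O(15, -5)) = -87871/(-239092) + 101797/434 = -87871*(-1/239092) + 101797*(1/434) = 12553/34156 + 101797/434 = 1741213167/7411852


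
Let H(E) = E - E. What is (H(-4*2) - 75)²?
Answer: 5625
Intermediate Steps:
H(E) = 0
(H(-4*2) - 75)² = (0 - 75)² = (-75)² = 5625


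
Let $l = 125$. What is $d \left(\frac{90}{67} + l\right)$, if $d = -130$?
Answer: $- \frac{1100450}{67} \approx -16425.0$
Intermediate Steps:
$d \left(\frac{90}{67} + l\right) = - 130 \left(\frac{90}{67} + 125\right) = \left(-130\right) \frac{8465}{67} = - \frac{1100450}{67}$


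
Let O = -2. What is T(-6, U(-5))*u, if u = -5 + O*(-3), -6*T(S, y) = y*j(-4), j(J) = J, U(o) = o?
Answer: -10/3 ≈ -3.3333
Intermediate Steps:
T(S, y) = 2*y/3 (T(S, y) = -y*(-4)/6 = -(-2)*y/3 = 2*y/3)
u = 1 (u = -5 - 2*(-3) = -5 + 6 = 1)
T(-6, U(-5))*u = ((2/3)*(-5))*1 = -10/3*1 = -10/3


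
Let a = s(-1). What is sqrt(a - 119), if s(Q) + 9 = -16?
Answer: 12*I ≈ 12.0*I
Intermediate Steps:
s(Q) = -25 (s(Q) = -9 - 16 = -25)
a = -25
sqrt(a - 119) = sqrt(-25 - 119) = sqrt(-144) = 12*I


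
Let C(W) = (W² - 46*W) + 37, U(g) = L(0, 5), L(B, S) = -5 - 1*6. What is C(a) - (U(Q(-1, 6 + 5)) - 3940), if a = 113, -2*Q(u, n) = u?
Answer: 11559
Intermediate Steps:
Q(u, n) = -u/2
L(B, S) = -11 (L(B, S) = -5 - 6 = -11)
U(g) = -11
C(W) = 37 + W² - 46*W
C(a) - (U(Q(-1, 6 + 5)) - 3940) = (37 + 113² - 46*113) - (-11 - 3940) = (37 + 12769 - 5198) - 1*(-3951) = 7608 + 3951 = 11559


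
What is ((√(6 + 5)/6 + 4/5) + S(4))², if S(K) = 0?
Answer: 851/900 + 4*√11/15 ≈ 1.8300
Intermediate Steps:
((√(6 + 5)/6 + 4/5) + S(4))² = ((√(6 + 5)/6 + 4/5) + 0)² = ((√11*(⅙) + 4*(⅕)) + 0)² = ((√11/6 + ⅘) + 0)² = ((⅘ + √11/6) + 0)² = (⅘ + √11/6)²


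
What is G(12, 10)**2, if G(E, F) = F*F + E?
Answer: 12544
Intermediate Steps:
G(E, F) = E + F**2 (G(E, F) = F**2 + E = E + F**2)
G(12, 10)**2 = (12 + 10**2)**2 = (12 + 100)**2 = 112**2 = 12544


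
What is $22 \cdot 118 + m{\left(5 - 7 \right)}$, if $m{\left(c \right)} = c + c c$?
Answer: $2598$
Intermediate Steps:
$m{\left(c \right)} = c + c^{2}$
$22 \cdot 118 + m{\left(5 - 7 \right)} = 22 \cdot 118 + \left(5 - 7\right) \left(1 + \left(5 - 7\right)\right) = 2596 + \left(5 - 7\right) \left(1 + \left(5 - 7\right)\right) = 2596 - 2 \left(1 - 2\right) = 2596 - -2 = 2596 + 2 = 2598$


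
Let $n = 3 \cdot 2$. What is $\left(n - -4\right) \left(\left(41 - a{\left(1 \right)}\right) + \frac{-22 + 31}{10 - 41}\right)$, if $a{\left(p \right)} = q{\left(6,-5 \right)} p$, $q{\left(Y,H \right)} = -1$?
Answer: $\frac{12930}{31} \approx 417.1$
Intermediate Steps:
$n = 6$
$a{\left(p \right)} = - p$
$\left(n - -4\right) \left(\left(41 - a{\left(1 \right)}\right) + \frac{-22 + 31}{10 - 41}\right) = \left(6 - -4\right) \left(\left(41 - \left(-1\right) 1\right) + \frac{-22 + 31}{10 - 41}\right) = \left(6 + 4\right) \left(\left(41 - -1\right) + \frac{9}{-31}\right) = 10 \left(\left(41 + 1\right) + 9 \left(- \frac{1}{31}\right)\right) = 10 \left(42 - \frac{9}{31}\right) = 10 \cdot \frac{1293}{31} = \frac{12930}{31}$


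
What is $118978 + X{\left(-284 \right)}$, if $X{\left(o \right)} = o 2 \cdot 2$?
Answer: $117842$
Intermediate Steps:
$X{\left(o \right)} = 4 o$ ($X{\left(o \right)} = 2 o 2 = 4 o$)
$118978 + X{\left(-284 \right)} = 118978 + 4 \left(-284\right) = 118978 - 1136 = 117842$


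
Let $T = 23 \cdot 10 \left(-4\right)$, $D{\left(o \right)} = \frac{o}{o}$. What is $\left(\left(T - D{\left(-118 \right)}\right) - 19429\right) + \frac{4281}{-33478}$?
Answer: $- \frac{681281581}{33478} \approx -20350.0$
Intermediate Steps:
$D{\left(o \right)} = 1$
$T = -920$ ($T = 230 \left(-4\right) = -920$)
$\left(\left(T - D{\left(-118 \right)}\right) - 19429\right) + \frac{4281}{-33478} = \left(\left(-920 - 1\right) - 19429\right) + \frac{4281}{-33478} = \left(\left(-920 - 1\right) - 19429\right) + 4281 \left(- \frac{1}{33478}\right) = \left(-921 - 19429\right) - \frac{4281}{33478} = -20350 - \frac{4281}{33478} = - \frac{681281581}{33478}$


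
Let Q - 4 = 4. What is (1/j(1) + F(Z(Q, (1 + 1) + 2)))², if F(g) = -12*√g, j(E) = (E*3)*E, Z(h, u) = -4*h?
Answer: (1 - 144*I*√2)²/9 ≈ -4607.9 - 45.255*I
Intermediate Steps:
Q = 8 (Q = 4 + 4 = 8)
j(E) = 3*E² (j(E) = (3*E)*E = 3*E²)
(1/j(1) + F(Z(Q, (1 + 1) + 2)))² = (1/(3*1²) - 12*4*I*√2)² = (1/(3*1) - 48*I*√2)² = (1/3 - 48*I*√2)² = (⅓ - 48*I*√2)²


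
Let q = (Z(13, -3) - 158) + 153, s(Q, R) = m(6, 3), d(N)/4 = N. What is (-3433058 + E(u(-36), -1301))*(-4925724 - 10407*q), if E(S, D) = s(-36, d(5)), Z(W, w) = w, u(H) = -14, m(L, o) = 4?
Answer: 16624454137272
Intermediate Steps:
d(N) = 4*N
s(Q, R) = 4
q = -8 (q = (-3 - 158) + 153 = -161 + 153 = -8)
E(S, D) = 4
(-3433058 + E(u(-36), -1301))*(-4925724 - 10407*q) = (-3433058 + 4)*(-4925724 - 10407*(-8)) = -3433054*(-4925724 + 83256) = -3433054*(-4842468) = 16624454137272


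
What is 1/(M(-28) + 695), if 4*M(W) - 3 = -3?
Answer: 1/695 ≈ 0.0014388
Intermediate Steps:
M(W) = 0 (M(W) = 3/4 + (1/4)*(-3) = 3/4 - 3/4 = 0)
1/(M(-28) + 695) = 1/(0 + 695) = 1/695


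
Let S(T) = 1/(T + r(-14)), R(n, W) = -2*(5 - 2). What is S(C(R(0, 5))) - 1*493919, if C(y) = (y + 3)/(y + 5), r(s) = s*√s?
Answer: -1359759004/2753 + 14*I*√14/2753 ≈ -4.9392e+5 + 0.019028*I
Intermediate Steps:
r(s) = s^(3/2)
R(n, W) = -6 (R(n, W) = -2*3 = -6)
C(y) = (3 + y)/(5 + y)
S(T) = 1/(T - 14*I*√14) (S(T) = 1/(T + (-14)^(3/2)) = 1/(T - 14*I*√14))
S(C(R(0, 5))) - 1*493919 = 1/((3 - 6)/(5 - 6) - 14*I*√14) - 1*493919 = 1/(-3/(-1) - 14*I*√14) - 493919 = 1/(-1*(-3) - 14*I*√14) - 493919 = 1/(3 - 14*I*√14) - 493919 = -493919 + 1/(3 - 14*I*√14)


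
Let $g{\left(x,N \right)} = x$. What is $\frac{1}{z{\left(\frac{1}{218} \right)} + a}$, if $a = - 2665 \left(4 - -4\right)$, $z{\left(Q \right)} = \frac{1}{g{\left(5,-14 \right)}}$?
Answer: $- \frac{5}{106599} \approx -4.6905 \cdot 10^{-5}$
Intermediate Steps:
$z{\left(Q \right)} = \frac{1}{5}$
$a = -21320$ ($a = - 2665 \left(4 + 4\right) = \left(-2665\right) 8 = -21320$)
$\frac{1}{z{\left(\frac{1}{218} \right)} + a} = \frac{1}{\frac{1}{5} - 21320} = \frac{1}{- \frac{106599}{5}} = - \frac{5}{106599}$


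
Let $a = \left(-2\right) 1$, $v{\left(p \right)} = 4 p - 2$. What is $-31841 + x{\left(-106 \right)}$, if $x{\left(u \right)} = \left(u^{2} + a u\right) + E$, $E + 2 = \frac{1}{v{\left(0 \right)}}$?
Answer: $- \frac{40791}{2} \approx -20396.0$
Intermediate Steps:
$v{\left(p \right)} = -2 + 4 p$
$E = - \frac{5}{2}$ ($E = -2 + \frac{1}{-2 + 4 \cdot 0} = -2 + \frac{1}{-2 + 0} = -2 + \frac{1}{-2} = -2 - \frac{1}{2} = - \frac{5}{2} \approx -2.5$)
$a = -2$
$x{\left(u \right)} = - \frac{5}{2} + u^{2} - 2 u$ ($x{\left(u \right)} = \left(u^{2} - 2 u\right) - \frac{5}{2} = - \frac{5}{2} + u^{2} - 2 u$)
$-31841 + x{\left(-106 \right)} = -31841 - \left(- \frac{419}{2} - 11236\right) = -31841 + \left(- \frac{5}{2} + 11236 + 212\right) = -31841 + \frac{22891}{2} = - \frac{40791}{2}$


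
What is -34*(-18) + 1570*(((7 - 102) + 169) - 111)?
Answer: -57478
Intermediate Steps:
-34*(-18) + 1570*(((7 - 102) + 169) - 111) = 612 + 1570*((-95 + 169) - 111) = 612 + 1570*(74 - 111) = 612 + 1570*(-37) = 612 - 58090 = -57478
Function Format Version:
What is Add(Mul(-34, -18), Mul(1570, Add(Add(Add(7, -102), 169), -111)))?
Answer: -57478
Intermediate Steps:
Add(Mul(-34, -18), Mul(1570, Add(Add(Add(7, -102), 169), -111))) = Add(612, Mul(1570, Add(Add(-95, 169), -111))) = Add(612, Mul(1570, Add(74, -111))) = Add(612, Mul(1570, -37)) = Add(612, -58090) = -57478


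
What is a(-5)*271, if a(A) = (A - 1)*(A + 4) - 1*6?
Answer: 0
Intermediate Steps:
a(A) = -6 + (-1 + A)*(4 + A) (a(A) = (-1 + A)*(4 + A) - 6 = -6 + (-1 + A)*(4 + A))
a(-5)*271 = (-10 + (-5)**2 + 3*(-5))*271 = (-10 + 25 - 15)*271 = 0*271 = 0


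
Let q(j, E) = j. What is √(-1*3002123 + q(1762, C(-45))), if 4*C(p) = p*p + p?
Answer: I*√3000361 ≈ 1732.2*I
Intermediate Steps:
C(p) = p/4 + p²/4 (C(p) = (p*p + p)/4 = (p² + p)/4 = (p + p²)/4 = p/4 + p²/4)
√(-1*3002123 + q(1762, C(-45))) = √(-1*3002123 + 1762) = √(-3002123 + 1762) = √(-3000361) = I*√3000361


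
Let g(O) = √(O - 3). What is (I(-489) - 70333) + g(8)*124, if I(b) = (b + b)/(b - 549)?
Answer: -12167446/173 + 124*√5 ≈ -70055.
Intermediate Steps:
g(O) = √(-3 + O)
I(b) = 2*b/(-549 + b) (I(b) = (2*b)/(-549 + b) = 2*b/(-549 + b))
(I(-489) - 70333) + g(8)*124 = (2*(-489)/(-549 - 489) - 70333) + √(-3 + 8)*124 = (2*(-489)/(-1038) - 70333) + √5*124 = (2*(-489)*(-1/1038) - 70333) + 124*√5 = (163/173 - 70333) + 124*√5 = -12167446/173 + 124*√5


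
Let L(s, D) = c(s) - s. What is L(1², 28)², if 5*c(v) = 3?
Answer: 4/25 ≈ 0.16000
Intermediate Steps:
c(v) = ⅗ (c(v) = (⅕)*3 = ⅗)
L(s, D) = ⅗ - s
L(1², 28)² = (⅗ - 1*1²)² = (⅗ - 1*1)² = (⅗ - 1)² = (-⅖)² = 4/25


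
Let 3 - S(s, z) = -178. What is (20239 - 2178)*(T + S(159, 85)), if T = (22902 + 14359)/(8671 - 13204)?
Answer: 14145591932/4533 ≈ 3.1206e+6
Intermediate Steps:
S(s, z) = 181 (S(s, z) = 3 - 1*(-178) = 3 + 178 = 181)
T = -37261/4533 (T = 37261/(-4533) = 37261*(-1/4533) = -37261/4533 ≈ -8.2199)
(20239 - 2178)*(T + S(159, 85)) = (20239 - 2178)*(-37261/4533 + 181) = 18061*(783212/4533) = 14145591932/4533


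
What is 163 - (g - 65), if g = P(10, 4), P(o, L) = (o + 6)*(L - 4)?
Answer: 228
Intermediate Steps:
P(o, L) = (-4 + L)*(6 + o) (P(o, L) = (6 + o)*(-4 + L) = (-4 + L)*(6 + o))
g = 0 (g = -24 - 4*10 + 6*4 + 4*10 = -24 - 40 + 24 + 40 = 0)
163 - (g - 65) = 163 - (0 - 65) = 163 - 1*(-65) = 163 + 65 = 228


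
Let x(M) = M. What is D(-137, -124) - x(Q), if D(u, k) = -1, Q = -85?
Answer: 84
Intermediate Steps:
D(-137, -124) - x(Q) = -1 - 1*(-85) = -1 + 85 = 84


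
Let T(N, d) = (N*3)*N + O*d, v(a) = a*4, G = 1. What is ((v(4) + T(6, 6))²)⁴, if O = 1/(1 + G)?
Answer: 67675234241018881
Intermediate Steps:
v(a) = 4*a
O = ½ (O = 1/(1 + 1) = 1/2 = ½ ≈ 0.50000)
T(N, d) = d/2 + 3*N² (T(N, d) = (N*3)*N + d/2 = (3*N)*N + d/2 = 3*N² + d/2 = d/2 + 3*N²)
((v(4) + T(6, 6))²)⁴ = ((4*4 + ((½)*6 + 3*6²))²)⁴ = ((16 + (3 + 3*36))²)⁴ = ((16 + (3 + 108))²)⁴ = ((16 + 111)²)⁴ = (127²)⁴ = 16129⁴ = 67675234241018881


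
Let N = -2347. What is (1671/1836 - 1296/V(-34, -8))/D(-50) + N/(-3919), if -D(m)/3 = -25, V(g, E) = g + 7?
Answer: 225034727/179882100 ≈ 1.2510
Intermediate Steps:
V(g, E) = 7 + g
D(m) = 75 (D(m) = -3*(-25) = 75)
(1671/1836 - 1296/V(-34, -8))/D(-50) + N/(-3919) = (1671/1836 - 1296/(7 - 34))/75 - 2347/(-3919) = (1671*(1/1836) - 1296/(-27))*(1/75) - 2347*(-1/3919) = (557/612 - 1296*(-1/27))*(1/75) + 2347/3919 = (557/612 + 48)*(1/75) + 2347/3919 = (29933/612)*(1/75) + 2347/3919 = 29933/45900 + 2347/3919 = 225034727/179882100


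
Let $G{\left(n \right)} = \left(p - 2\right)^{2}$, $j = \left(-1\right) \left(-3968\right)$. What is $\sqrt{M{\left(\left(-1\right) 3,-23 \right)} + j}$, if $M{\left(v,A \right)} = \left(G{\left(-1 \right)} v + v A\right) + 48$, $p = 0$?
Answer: $\sqrt{4073} \approx 63.82$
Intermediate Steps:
$j = 3968$
$G{\left(n \right)} = 4$ ($G{\left(n \right)} = \left(0 - 2\right)^{2} = \left(-2\right)^{2} = 4$)
$M{\left(v,A \right)} = 48 + 4 v + A v$ ($M{\left(v,A \right)} = \left(4 v + v A\right) + 48 = \left(4 v + A v\right) + 48 = 48 + 4 v + A v$)
$\sqrt{M{\left(\left(-1\right) 3,-23 \right)} + j} = \sqrt{\left(48 + 4 \left(\left(-1\right) 3\right) - 23 \left(\left(-1\right) 3\right)\right) + 3968} = \sqrt{\left(48 + 4 \left(-3\right) - -69\right) + 3968} = \sqrt{\left(48 - 12 + 69\right) + 3968} = \sqrt{105 + 3968} = \sqrt{4073}$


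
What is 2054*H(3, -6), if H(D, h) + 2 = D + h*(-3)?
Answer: 39026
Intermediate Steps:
H(D, h) = -2 + D - 3*h (H(D, h) = -2 + (D + h*(-3)) = -2 + (D - 3*h) = -2 + D - 3*h)
2054*H(3, -6) = 2054*(-2 + 3 - 3*(-6)) = 2054*(-2 + 3 + 18) = 2054*19 = 39026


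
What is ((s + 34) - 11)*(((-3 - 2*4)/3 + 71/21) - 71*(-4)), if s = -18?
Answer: 9930/7 ≈ 1418.6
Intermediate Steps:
((s + 34) - 11)*(((-3 - 2*4)/3 + 71/21) - 71*(-4)) = ((-18 + 34) - 11)*(((-3 - 2*4)/3 + 71/21) - 71*(-4)) = (16 - 11)*(((-3 - 8)*(1/3) + 71*(1/21)) + 284) = 5*((-11*1/3 + 71/21) + 284) = 5*((-11/3 + 71/21) + 284) = 5*(-2/7 + 284) = 5*(1986/7) = 9930/7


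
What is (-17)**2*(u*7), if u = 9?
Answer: 18207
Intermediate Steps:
(-17)**2*(u*7) = (-17)**2*(9*7) = 289*63 = 18207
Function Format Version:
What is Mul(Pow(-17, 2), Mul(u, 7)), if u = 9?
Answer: 18207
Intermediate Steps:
Mul(Pow(-17, 2), Mul(u, 7)) = Mul(Pow(-17, 2), Mul(9, 7)) = Mul(289, 63) = 18207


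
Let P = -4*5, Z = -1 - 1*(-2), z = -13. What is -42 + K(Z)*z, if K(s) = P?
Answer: 218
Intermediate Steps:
Z = 1 (Z = -1 + 2 = 1)
P = -20
K(s) = -20
-42 + K(Z)*z = -42 - 20*(-13) = -42 + 260 = 218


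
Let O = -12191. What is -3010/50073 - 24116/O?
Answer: 1170865558/610439943 ≈ 1.9181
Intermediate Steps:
-3010/50073 - 24116/O = -3010/50073 - 24116/(-12191) = -3010*1/50073 - 24116*(-1/12191) = -3010/50073 + 24116/12191 = 1170865558/610439943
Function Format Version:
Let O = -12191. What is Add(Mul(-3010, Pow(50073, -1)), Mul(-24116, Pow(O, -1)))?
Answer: Rational(1170865558, 610439943) ≈ 1.9181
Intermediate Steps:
Add(Mul(-3010, Pow(50073, -1)), Mul(-24116, Pow(O, -1))) = Add(Mul(-3010, Pow(50073, -1)), Mul(-24116, Pow(-12191, -1))) = Add(Mul(-3010, Rational(1, 50073)), Mul(-24116, Rational(-1, 12191))) = Add(Rational(-3010, 50073), Rational(24116, 12191)) = Rational(1170865558, 610439943)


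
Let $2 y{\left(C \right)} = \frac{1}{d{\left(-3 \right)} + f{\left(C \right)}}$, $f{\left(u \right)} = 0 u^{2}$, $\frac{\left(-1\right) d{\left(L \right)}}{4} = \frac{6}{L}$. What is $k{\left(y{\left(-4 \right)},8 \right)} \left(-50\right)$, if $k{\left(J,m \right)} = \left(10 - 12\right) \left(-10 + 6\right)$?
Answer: $-400$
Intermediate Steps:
$d{\left(L \right)} = - \frac{24}{L}$ ($d{\left(L \right)} = - 4 \frac{6}{L} = - \frac{24}{L}$)
$f{\left(u \right)} = 0$
$y{\left(C \right)} = \frac{1}{16}$ ($y{\left(C \right)} = \frac{1}{2 \left(- \frac{24}{-3} + 0\right)} = \frac{1}{2 \left(\left(-24\right) \left(- \frac{1}{3}\right) + 0\right)} = \frac{1}{2 \left(8 + 0\right)} = \frac{1}{2 \cdot 8} = \frac{1}{2} \cdot \frac{1}{8} = \frac{1}{16}$)
$k{\left(J,m \right)} = 8$ ($k{\left(J,m \right)} = \left(-2\right) \left(-4\right) = 8$)
$k{\left(y{\left(-4 \right)},8 \right)} \left(-50\right) = 8 \left(-50\right) = -400$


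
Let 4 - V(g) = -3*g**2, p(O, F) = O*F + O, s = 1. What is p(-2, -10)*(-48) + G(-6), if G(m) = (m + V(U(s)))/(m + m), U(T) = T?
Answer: -10369/12 ≈ -864.08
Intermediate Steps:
p(O, F) = O + F*O (p(O, F) = F*O + O = O + F*O)
V(g) = 4 + 3*g**2 (V(g) = 4 - (-3)*g**2 = 4 + 3*g**2)
G(m) = (7 + m)/(2*m) (G(m) = (m + (4 + 3*1**2))/(m + m) = (m + (4 + 3*1))/((2*m)) = (m + (4 + 3))*(1/(2*m)) = (m + 7)*(1/(2*m)) = (7 + m)*(1/(2*m)) = (7 + m)/(2*m))
p(-2, -10)*(-48) + G(-6) = -2*(1 - 10)*(-48) + (1/2)*(7 - 6)/(-6) = -2*(-9)*(-48) + (1/2)*(-1/6)*1 = 18*(-48) - 1/12 = -864 - 1/12 = -10369/12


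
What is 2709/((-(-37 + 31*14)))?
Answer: -2709/397 ≈ -6.8237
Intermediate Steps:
2709/((-(-37 + 31*14))) = 2709/((-(-37 + 434))) = 2709/((-1*397)) = 2709/(-397) = 2709*(-1/397) = -2709/397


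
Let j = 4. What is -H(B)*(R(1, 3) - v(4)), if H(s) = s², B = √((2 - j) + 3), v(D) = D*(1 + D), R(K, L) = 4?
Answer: 16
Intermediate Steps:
B = 1 (B = √((2 - 1*4) + 3) = √((2 - 4) + 3) = √(-2 + 3) = √1 = 1)
-H(B)*(R(1, 3) - v(4)) = -1²*(4 - 4*(1 + 4)) = -(4 - 4*5) = -(4 - 1*20) = -(4 - 20) = -(-16) = -1*(-16) = 16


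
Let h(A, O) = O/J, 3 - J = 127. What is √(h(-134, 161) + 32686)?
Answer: √125639993/62 ≈ 180.79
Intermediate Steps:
J = -124 (J = 3 - 1*127 = 3 - 127 = -124)
h(A, O) = -O/124 (h(A, O) = O/(-124) = O*(-1/124) = -O/124)
√(h(-134, 161) + 32686) = √(-1/124*161 + 32686) = √(-161/124 + 32686) = √(4052903/124) = √125639993/62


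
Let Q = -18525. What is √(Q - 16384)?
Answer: I*√34909 ≈ 186.84*I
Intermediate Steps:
√(Q - 16384) = √(-18525 - 16384) = √(-34909) = I*√34909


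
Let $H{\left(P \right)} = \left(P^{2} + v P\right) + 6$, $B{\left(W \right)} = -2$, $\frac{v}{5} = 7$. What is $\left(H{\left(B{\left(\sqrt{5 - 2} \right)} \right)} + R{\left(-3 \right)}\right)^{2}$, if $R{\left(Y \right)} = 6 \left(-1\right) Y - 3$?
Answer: $2025$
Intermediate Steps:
$v = 35$ ($v = 5 \cdot 7 = 35$)
$R{\left(Y \right)} = -3 - 6 Y$ ($R{\left(Y \right)} = - 6 Y - 3 = -3 - 6 Y$)
$H{\left(P \right)} = 6 + P^{2} + 35 P$ ($H{\left(P \right)} = \left(P^{2} + 35 P\right) + 6 = 6 + P^{2} + 35 P$)
$\left(H{\left(B{\left(\sqrt{5 - 2} \right)} \right)} + R{\left(-3 \right)}\right)^{2} = \left(\left(6 + \left(-2\right)^{2} + 35 \left(-2\right)\right) - -15\right)^{2} = \left(\left(6 + 4 - 70\right) + \left(-3 + 18\right)\right)^{2} = \left(-60 + 15\right)^{2} = \left(-45\right)^{2} = 2025$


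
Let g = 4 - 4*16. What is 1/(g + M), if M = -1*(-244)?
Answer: 1/184 ≈ 0.0054348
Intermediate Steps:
g = -60 (g = 4 - 64 = -60)
M = 244
1/(g + M) = 1/(-60 + 244) = 1/184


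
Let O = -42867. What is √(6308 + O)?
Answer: I*√36559 ≈ 191.2*I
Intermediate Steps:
√(6308 + O) = √(6308 - 42867) = √(-36559) = I*√36559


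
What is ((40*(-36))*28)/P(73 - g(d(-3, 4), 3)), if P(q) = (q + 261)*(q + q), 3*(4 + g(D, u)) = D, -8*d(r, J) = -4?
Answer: -725760/934447 ≈ -0.77667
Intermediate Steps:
d(r, J) = ½ (d(r, J) = -⅛*(-4) = ½)
g(D, u) = -4 + D/3
P(q) = 2*q*(261 + q) (P(q) = (261 + q)*(2*q) = 2*q*(261 + q))
((40*(-36))*28)/P(73 - g(d(-3, 4), 3)) = ((40*(-36))*28)/((2*(73 - (-4 + (⅓)*(½)))*(261 + (73 - (-4 + (⅓)*(½)))))) = (-1440*28)/((2*(73 - (-4 + ⅙))*(261 + (73 - (-4 + ⅙))))) = -40320*1/(2*(73 - 1*(-23/6))*(261 + (73 - 1*(-23/6)))) = -40320*1/(2*(73 + 23/6)*(261 + (73 + 23/6))) = -40320*3/(461*(261 + 461/6)) = -40320/(2*(461/6)*(2027/6)) = -40320/934447/18 = -40320*18/934447 = -725760/934447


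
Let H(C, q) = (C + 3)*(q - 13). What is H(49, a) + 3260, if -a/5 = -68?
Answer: 20264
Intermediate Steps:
a = 340 (a = -5*(-68) = 340)
H(C, q) = (-13 + q)*(3 + C) (H(C, q) = (3 + C)*(-13 + q) = (-13 + q)*(3 + C))
H(49, a) + 3260 = (-39 - 13*49 + 3*340 + 49*340) + 3260 = (-39 - 637 + 1020 + 16660) + 3260 = 17004 + 3260 = 20264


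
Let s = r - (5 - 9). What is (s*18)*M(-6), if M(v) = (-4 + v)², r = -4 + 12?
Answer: 21600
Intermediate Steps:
r = 8
s = 12 (s = 8 - (5 - 9) = 8 - 1*(-4) = 8 + 4 = 12)
(s*18)*M(-6) = (12*18)*(-4 - 6)² = 216*(-10)² = 216*100 = 21600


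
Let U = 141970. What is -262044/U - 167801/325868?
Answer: -54607231081/23131739980 ≈ -2.3607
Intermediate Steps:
-262044/U - 167801/325868 = -262044/141970 - 167801/325868 = -262044*1/141970 - 167801*1/325868 = -131022/70985 - 167801/325868 = -54607231081/23131739980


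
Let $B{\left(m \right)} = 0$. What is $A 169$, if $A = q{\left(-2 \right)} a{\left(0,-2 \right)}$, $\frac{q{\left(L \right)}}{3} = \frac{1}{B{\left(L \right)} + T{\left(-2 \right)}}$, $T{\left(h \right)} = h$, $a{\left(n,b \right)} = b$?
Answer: $507$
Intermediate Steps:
$q{\left(L \right)} = - \frac{3}{2}$ ($q{\left(L \right)} = \frac{3}{0 - 2} = \frac{3}{-2} = 3 \left(- \frac{1}{2}\right) = - \frac{3}{2}$)
$A = 3$ ($A = \left(- \frac{3}{2}\right) \left(-2\right) = 3$)
$A 169 = 3 \cdot 169 = 507$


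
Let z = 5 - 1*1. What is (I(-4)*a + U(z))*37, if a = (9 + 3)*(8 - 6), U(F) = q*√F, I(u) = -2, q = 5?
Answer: -1406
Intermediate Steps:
z = 4 (z = 5 - 1 = 4)
U(F) = 5*√F
a = 24 (a = 12*2 = 24)
(I(-4)*a + U(z))*37 = (-2*24 + 5*√4)*37 = (-48 + 5*2)*37 = (-48 + 10)*37 = -38*37 = -1406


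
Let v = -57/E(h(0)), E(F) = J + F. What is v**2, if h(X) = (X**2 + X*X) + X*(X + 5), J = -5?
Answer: 3249/25 ≈ 129.96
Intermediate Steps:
h(X) = 2*X**2 + X*(5 + X) (h(X) = (X**2 + X**2) + X*(5 + X) = 2*X**2 + X*(5 + X))
E(F) = -5 + F
v = 57/5 (v = -57/(-5 + 0*(5 + 3*0)) = -57/(-5 + 0*(5 + 0)) = -57/(-5 + 0*5) = -57/(-5 + 0) = -57/(-5) = -57*(-1/5) = 57/5 ≈ 11.400)
v**2 = (57/5)**2 = 3249/25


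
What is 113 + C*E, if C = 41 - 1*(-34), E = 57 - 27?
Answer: 2363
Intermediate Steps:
E = 30
C = 75 (C = 41 + 34 = 75)
113 + C*E = 113 + 75*30 = 113 + 2250 = 2363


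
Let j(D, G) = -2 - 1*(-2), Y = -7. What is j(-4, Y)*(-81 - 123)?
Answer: 0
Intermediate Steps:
j(D, G) = 0 (j(D, G) = -2 + 2 = 0)
j(-4, Y)*(-81 - 123) = 0*(-81 - 123) = 0*(-204) = 0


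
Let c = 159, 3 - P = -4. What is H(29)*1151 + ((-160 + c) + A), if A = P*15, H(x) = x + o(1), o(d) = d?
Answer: 34634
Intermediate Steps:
P = 7 (P = 3 - 1*(-4) = 3 + 4 = 7)
H(x) = 1 + x (H(x) = x + 1 = 1 + x)
A = 105 (A = 7*15 = 105)
H(29)*1151 + ((-160 + c) + A) = (1 + 29)*1151 + ((-160 + 159) + 105) = 30*1151 + (-1 + 105) = 34530 + 104 = 34634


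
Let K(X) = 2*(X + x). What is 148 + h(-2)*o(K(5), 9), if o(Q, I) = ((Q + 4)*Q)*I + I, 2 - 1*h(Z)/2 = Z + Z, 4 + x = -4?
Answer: 1552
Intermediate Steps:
x = -8 (x = -4 - 4 = -8)
h(Z) = 4 - 4*Z (h(Z) = 4 - 2*(Z + Z) = 4 - 4*Z)
K(X) = -16 + 2*X (K(X) = 2*(X - 8) = 2*(-8 + X) = -16 + 2*X)
o(Q, I) = I + I*Q*(4 + Q) (o(Q, I) = ((4 + Q)*Q)*I + I = (Q*(4 + Q))*I + I = I*Q*(4 + Q) + I = I + I*Q*(4 + Q))
148 + h(-2)*o(K(5), 9) = 148 + (4 - 4*(-2))*(9*(1 + (-16 + 2*5)² + 4*(-16 + 2*5))) = 148 + (4 + 8)*(9*(1 + (-16 + 10)² + 4*(-16 + 10))) = 148 + 12*(9*(1 + (-6)² + 4*(-6))) = 148 + 12*(9*(1 + 36 - 24)) = 148 + 12*(9*13) = 148 + 12*117 = 148 + 1404 = 1552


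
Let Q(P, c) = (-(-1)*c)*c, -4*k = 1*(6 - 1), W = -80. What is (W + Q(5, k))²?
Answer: 1575025/256 ≈ 6152.4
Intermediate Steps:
k = -5/4 (k = -(6 - 1)/4 = -5/4 ≈ -1.2500)
Q(P, c) = c² (Q(P, c) = c*c = c²)
(W + Q(5, k))² = (-80 + (-5/4)²)² = (-80 + 25/16)² = (-1255/16)² = 1575025/256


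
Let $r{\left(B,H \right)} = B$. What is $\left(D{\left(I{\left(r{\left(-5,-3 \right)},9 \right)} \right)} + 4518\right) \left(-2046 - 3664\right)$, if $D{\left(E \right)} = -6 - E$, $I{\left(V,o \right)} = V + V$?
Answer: $-25820620$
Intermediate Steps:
$I{\left(V,o \right)} = 2 V$
$\left(D{\left(I{\left(r{\left(-5,-3 \right)},9 \right)} \right)} + 4518\right) \left(-2046 - 3664\right) = \left(\left(-6 - 2 \left(-5\right)\right) + 4518\right) \left(-2046 - 3664\right) = \left(\left(-6 - -10\right) + 4518\right) \left(-2046 - 3664\right) = \left(\left(-6 + 10\right) + 4518\right) \left(-5710\right) = \left(4 + 4518\right) \left(-5710\right) = 4522 \left(-5710\right) = -25820620$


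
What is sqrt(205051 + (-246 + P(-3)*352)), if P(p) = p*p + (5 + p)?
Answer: sqrt(208677) ≈ 456.81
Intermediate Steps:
P(p) = 5 + p + p**2 (P(p) = p**2 + (5 + p) = 5 + p + p**2)
sqrt(205051 + (-246 + P(-3)*352)) = sqrt(205051 + (-246 + (5 - 3 + (-3)**2)*352)) = sqrt(205051 + (-246 + (5 - 3 + 9)*352)) = sqrt(205051 + (-246 + 11*352)) = sqrt(205051 + (-246 + 3872)) = sqrt(205051 + 3626) = sqrt(208677)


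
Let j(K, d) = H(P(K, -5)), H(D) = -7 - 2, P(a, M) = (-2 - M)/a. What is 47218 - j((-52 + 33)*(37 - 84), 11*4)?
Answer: 47227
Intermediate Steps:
P(a, M) = (-2 - M)/a
H(D) = -9
j(K, d) = -9
47218 - j((-52 + 33)*(37 - 84), 11*4) = 47218 - 1*(-9) = 47218 + 9 = 47227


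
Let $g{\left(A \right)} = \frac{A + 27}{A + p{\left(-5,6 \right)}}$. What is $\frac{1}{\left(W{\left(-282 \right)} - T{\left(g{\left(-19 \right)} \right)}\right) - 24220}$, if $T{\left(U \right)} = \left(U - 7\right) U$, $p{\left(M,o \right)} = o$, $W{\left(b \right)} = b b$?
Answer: $\frac{169}{9345584} \approx 1.8083 \cdot 10^{-5}$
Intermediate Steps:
$W{\left(b \right)} = b^{2}$
$g{\left(A \right)} = \frac{27 + A}{6 + A}$ ($g{\left(A \right)} = \frac{A + 27}{A + 6} = \frac{27 + A}{6 + A}$)
$T{\left(U \right)} = U \left(-7 + U\right)$ ($T{\left(U \right)} = \left(-7 + U\right) U = U \left(-7 + U\right)$)
$\frac{1}{\left(W{\left(-282 \right)} - T{\left(g{\left(-19 \right)} \right)}\right) - 24220} = \frac{1}{\left(\left(-282\right)^{2} - \frac{27 - 19}{6 - 19} \left(-7 + \frac{27 - 19}{6 - 19}\right)\right) - 24220} = \frac{1}{\left(79524 - \frac{1}{-13} \cdot 8 \left(-7 + \frac{1}{-13} \cdot 8\right)\right) - 24220} = \frac{1}{\left(79524 - \left(- \frac{1}{13}\right) 8 \left(-7 - \frac{8}{13}\right)\right) - 24220} = \frac{1}{\left(79524 - - \frac{8 \left(-7 - \frac{8}{13}\right)}{13}\right) - 24220} = \frac{1}{\left(79524 - \left(- \frac{8}{13}\right) \left(- \frac{99}{13}\right)\right) - 24220} = \frac{1}{\left(79524 - \frac{792}{169}\right) - 24220} = \frac{1}{\frac{13438764}{169} - 24220} = \frac{1}{\frac{9345584}{169}} = \frac{169}{9345584}$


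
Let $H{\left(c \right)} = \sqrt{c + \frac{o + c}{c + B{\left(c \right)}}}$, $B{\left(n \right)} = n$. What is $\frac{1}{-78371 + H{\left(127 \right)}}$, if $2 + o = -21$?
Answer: $- \frac{9953117}{780035716226} - \frac{\sqrt{2054987}}{780035716226} \approx -1.2762 \cdot 10^{-5}$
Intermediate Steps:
$o = -23$ ($o = -2 - 21 = -23$)
$H{\left(c \right)} = \sqrt{c + \frac{-23 + c}{2 c}}$ ($H{\left(c \right)} = \sqrt{c + \frac{-23 + c}{c + c}} = \sqrt{c + \frac{-23 + c}{2 c}}$)
$\frac{1}{-78371 + H{\left(127 \right)}} = \frac{1}{-78371 + \frac{\sqrt{2 - \frac{46}{127} + 4 \cdot 127}}{2}} = \frac{1}{-78371 + \frac{\sqrt{2 - \frac{46}{127} + 508}}{2}} = \frac{1}{-78371 + \frac{\sqrt{\frac{64724}{127}}}{2}} = \frac{1}{-78371 + \frac{\frac{2}{127} \sqrt{2054987}}{2}} = \frac{1}{-78371 + \frac{\sqrt{2054987}}{127}}$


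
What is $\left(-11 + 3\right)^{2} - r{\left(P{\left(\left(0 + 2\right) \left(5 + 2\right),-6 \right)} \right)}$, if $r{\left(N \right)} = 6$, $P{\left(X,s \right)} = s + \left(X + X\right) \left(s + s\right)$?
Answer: $58$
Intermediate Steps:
$P{\left(X,s \right)} = s + 4 X s$ ($P{\left(X,s \right)} = s + 2 X 2 s = s + 4 X s$)
$\left(-11 + 3\right)^{2} - r{\left(P{\left(\left(0 + 2\right) \left(5 + 2\right),-6 \right)} \right)} = \left(-11 + 3\right)^{2} - 6 = \left(-8\right)^{2} - 6 = 64 - 6 = 58$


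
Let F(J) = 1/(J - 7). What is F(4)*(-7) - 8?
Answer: -17/3 ≈ -5.6667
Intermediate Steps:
F(J) = 1/(-7 + J)
F(4)*(-7) - 8 = -7/(-7 + 4) - 8 = -7/(-3) - 8 = -⅓*(-7) - 8 = 7/3 - 8 = -17/3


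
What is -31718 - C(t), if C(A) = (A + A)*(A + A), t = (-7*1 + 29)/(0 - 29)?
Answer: -26676774/841 ≈ -31720.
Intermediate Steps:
t = -22/29 (t = (-7 + 29)/(-29) = 22*(-1/29) = -22/29 ≈ -0.75862)
C(A) = 4*A² (C(A) = (2*A)*(2*A) = 4*A²)
-31718 - C(t) = -31718 - 4*(-22/29)² = -31718 - 4*484/841 = -31718 - 1*1936/841 = -31718 - 1936/841 = -26676774/841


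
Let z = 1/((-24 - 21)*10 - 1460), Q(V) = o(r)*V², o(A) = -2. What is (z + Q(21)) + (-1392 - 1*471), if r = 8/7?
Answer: -5242951/1910 ≈ -2745.0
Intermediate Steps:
r = 8/7 (r = 8*(⅐) = 8/7 ≈ 1.1429)
Q(V) = -2*V²
z = -1/1910 (z = 1/(-45*10 - 1460) = 1/(-450 - 1460) = 1/(-1910) = -1/1910 ≈ -0.00052356)
(z + Q(21)) + (-1392 - 1*471) = (-1/1910 - 2*21²) + (-1392 - 1*471) = (-1/1910 - 2*441) + (-1392 - 471) = (-1/1910 - 882) - 1863 = -1684621/1910 - 1863 = -5242951/1910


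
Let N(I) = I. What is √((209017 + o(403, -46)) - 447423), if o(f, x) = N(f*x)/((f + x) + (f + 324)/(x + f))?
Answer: I*√244852574176742/32044 ≈ 488.32*I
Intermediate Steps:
o(f, x) = f*x/(f + x + (324 + f)/(f + x)) (o(f, x) = (f*x)/((f + x) + (f + 324)/(x + f)) = (f*x)/((f + x) + (324 + f)/(f + x)) = (f*x)/(f + x + (324 + f)/(f + x)) = f*x/(f + x + (324 + f)/(f + x)))
√((209017 + o(403, -46)) - 447423) = √((209017 + 403*(-46)*(403 - 46)/(324 + 403 + (403 - 46)²)) - 447423) = √((209017 + 403*(-46)*357/(324 + 403 + 357²)) - 447423) = √((209017 + 403*(-46)*357/(324 + 403 + 127449)) - 447423) = √((209017 + 403*(-46)*357/128176) - 447423) = √((209017 + 403*(-46)*(1/128176)*357) - 447423) = √((209017 - 3309033/64088) - 447423) = √(13392172463/64088 - 447423) = √(-15282272761/64088) = I*√244852574176742/32044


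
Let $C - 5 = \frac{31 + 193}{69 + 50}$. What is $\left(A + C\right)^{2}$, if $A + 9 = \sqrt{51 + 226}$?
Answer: $\frac{81349}{289} - \frac{72 \sqrt{277}}{17} \approx 211.0$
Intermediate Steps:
$C = \frac{117}{17}$ ($C = 5 + \frac{31 + 193}{69 + 50} = 5 + \frac{224}{119} = 5 + 224 \cdot \frac{1}{119} = 5 + \frac{32}{17} = \frac{117}{17} \approx 6.8824$)
$A = -9 + \sqrt{277}$ ($A = -9 + \sqrt{51 + 226} = -9 + \sqrt{277} \approx 7.6433$)
$\left(A + C\right)^{2} = \left(\left(-9 + \sqrt{277}\right) + \frac{117}{17}\right)^{2} = \left(- \frac{36}{17} + \sqrt{277}\right)^{2}$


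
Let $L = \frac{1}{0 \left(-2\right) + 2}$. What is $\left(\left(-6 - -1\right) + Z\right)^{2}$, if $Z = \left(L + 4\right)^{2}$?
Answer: $\frac{3721}{16} \approx 232.56$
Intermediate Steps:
$L = \frac{1}{2}$ ($L = \frac{1}{0 + 2} = \frac{1}{2} \approx 0.5$)
$Z = \frac{81}{4}$ ($Z = \left(\frac{1}{2} + 4\right)^{2} = \left(\frac{9}{2}\right)^{2} = \frac{81}{4} \approx 20.25$)
$\left(\left(-6 - -1\right) + Z\right)^{2} = \left(\left(-6 - -1\right) + \frac{81}{4}\right)^{2} = \left(\left(-6 + 1\right) + \frac{81}{4}\right)^{2} = \left(-5 + \frac{81}{4}\right)^{2} = \left(\frac{61}{4}\right)^{2} = \frac{3721}{16}$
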